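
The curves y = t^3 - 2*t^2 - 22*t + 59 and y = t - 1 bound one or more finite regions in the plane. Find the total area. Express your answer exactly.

5137/12

Set the curves equal: t^3 - 2*t^2 - 22*t + 59 = t - 1, so t^3 - 2*t^2 - 23*t + 60 = 0, which factors as (t - 4)*(t - 3)*(t + 5) = 0. The curves meet at t = -5, 3, 4.
On [-5, 3], y = t^3 - 2*t^2 - 22*t + 59 is on top; that piece has area ∫[-5,3] (t^3 - 2*t^2 - 23*t + 60) dt = 1280/3.
On [3, 4], y = t - 1 is on top; that piece has area ∫[3,4] (-(t^3 - 2*t^2 - 23*t + 60)) dt = 17/12.
Total enclosed area = 1280/3 + 17/12 = 5137/12.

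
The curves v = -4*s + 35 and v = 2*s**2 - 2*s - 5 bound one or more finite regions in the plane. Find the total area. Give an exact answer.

243

Set the curves equal: -4*s + 35 = 2*s**2 - 2*s - 5, so -2*s**2 - 2*s + 40 = 0, which factors as -2*(s - 4)*(s + 5) = 0. The curves meet at s = -5, 4.
On [-5, 4], v = -4*s + 35 is on top; that piece has area ∫[-5,4] (-2*s**2 - 2*s + 40) ds = 243.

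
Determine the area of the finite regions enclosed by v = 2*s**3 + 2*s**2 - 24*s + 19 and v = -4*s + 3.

Set the curves equal: 2*s**3 + 2*s**2 - 24*s + 19 = -4*s + 3, so 2*s**3 + 2*s**2 - 20*s + 16 = 0, which factors as 2*(s - 2)*(s - 1)*(s + 4) = 0. The curves meet at s = -4, 1, 2.
On [-4, 1], v = 2*s**3 + 2*s**2 - 24*s + 19 is on top; that piece has area ∫[-4,1] (2*s**3 + 2*s**2 - 20*s + 16) ds = 875/6.
On [1, 2], v = -4*s + 3 is on top; that piece has area ∫[1,2] (-(2*s**3 + 2*s**2 - 20*s + 16)) ds = 11/6.
Total enclosed area = 875/6 + 11/6 = 443/3.

443/3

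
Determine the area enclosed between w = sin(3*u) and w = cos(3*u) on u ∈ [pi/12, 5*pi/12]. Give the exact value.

On [pi/12, 5*pi/12], (sin(3*u)) - (cos(3*u)) = sin(3*u) - cos(3*u) is ≥ 0 throughout, so the area is a single integral of |sin(3*u) - cos(3*u)|.
∫[pi/12,5*pi/12] (sin(3*u) - cos(3*u)) du = 2*sqrt(2)/3.

2*sqrt(2)/3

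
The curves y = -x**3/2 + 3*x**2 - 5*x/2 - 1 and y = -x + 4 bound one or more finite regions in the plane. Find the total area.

81/4

Set the curves equal: -x**3/2 + 3*x**2 - 5*x/2 - 1 = -x + 4, so -x**3/2 + 3*x**2 - 3*x/2 - 5 = 0, which factors as -(x - 5)*(x - 2)*(x + 1)/2 = 0. The curves meet at x = -1, 2, 5.
On [-1, 2], y = -x + 4 is on top; that piece has area ∫[-1,2] (-(-x**3/2 + 3*x**2 - 3*x/2 - 5)) dx = 81/8.
On [2, 5], y = -x**3/2 + 3*x**2 - 5*x/2 - 1 is on top; that piece has area ∫[2,5] (-x**3/2 + 3*x**2 - 3*x/2 - 5) dx = 81/8.
Total enclosed area = 81/8 + 81/8 = 81/4.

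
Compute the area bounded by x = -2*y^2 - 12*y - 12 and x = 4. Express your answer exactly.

8/3

Both boundary curves give x as a function of y, so integrate with respect to y. Setting them equal: -2*y^2 - 12*y - 16 = 0, i.e. -2*(y + 2)*(y + 4) = 0, so they meet at y = -4, -2.
For y in [-4, -2], x = -2*y^2 - 12*y - 12 is on the right; area = ∫[-4,-2] (-2*y^2 - 12*y - 16) dy = 8/3.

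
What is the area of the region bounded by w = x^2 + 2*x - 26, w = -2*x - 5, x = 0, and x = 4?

124/3

The difference (x^2 + 2*x - 26) - (-2*x - 5) = x^2 + 4*x - 21 changes sign at x = 3 inside [0, 4], so split the integral there.
∫[0,3] (x^2 + 4*x - 21) dx = -36; the area of that piece is 36.
∫[3,4] (x^2 + 4*x - 21) dx = 16/3.
Total area = 36 + 16/3 = 124/3.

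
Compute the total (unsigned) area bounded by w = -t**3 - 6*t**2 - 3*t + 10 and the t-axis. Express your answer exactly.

81/2

The curve meets the t-axis where -t**3 - 6*t**2 - 3*t + 10 = 0, i.e. -(t - 1)*(t + 2)*(t + 5) = 0, at t = -5, -2, 1.
On [-5, -2] the curve lies below the axis; ∫[-5,-2] (-t**3 - 6*t**2 - 3*t + 10) dt = -81/4, giving area 81/4.
On [-2, 1] the curve lies above the axis; ∫[-2,1] (-t**3 - 6*t**2 - 3*t + 10) dt = 81/4, giving area 81/4.
Total area = 81/4 + 81/4 = 81/2.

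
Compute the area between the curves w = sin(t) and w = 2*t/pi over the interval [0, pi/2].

On [0, pi/2], (sin(t)) - (2*t/pi) = -2*t/pi + sin(t) is ≥ 0 throughout, so the area is a single integral of |-2*t/pi + sin(t)|.
∫[0,pi/2] (-2*t/pi + sin(t)) dt = 1 - pi/4.

1 - pi/4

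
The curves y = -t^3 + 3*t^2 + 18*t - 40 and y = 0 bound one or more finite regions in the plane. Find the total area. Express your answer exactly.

Set the curves equal: -t^3 + 3*t^2 + 18*t - 40 = 0, so -t^3 + 3*t^2 + 18*t - 40 = 0, which factors as -(t - 5)*(t - 2)*(t + 4) = 0. The curves meet at t = -4, 2, 5.
On [-4, 2], y = 0 is on top; that piece has area ∫[-4,2] (-(-t^3 + 3*t^2 + 18*t - 40)) dt = 216.
On [2, 5], y = -t^3 + 3*t^2 + 18*t - 40 is on top; that piece has area ∫[2,5] (-t^3 + 3*t^2 + 18*t - 40) dt = 135/4.
Total enclosed area = 216 + 135/4 = 999/4.

999/4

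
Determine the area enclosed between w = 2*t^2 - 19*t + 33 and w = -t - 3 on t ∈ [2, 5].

The difference (2*t^2 - 19*t + 33) - (-t - 3) = 2*t^2 - 18*t + 36 changes sign at t = 3 inside [2, 5], so split the integral there.
∫[2,3] (2*t^2 - 18*t + 36) dt = 11/3.
∫[3,5] (2*t^2 - 18*t + 36) dt = -20/3; the area of that piece is 20/3.
Total area = 11/3 + 20/3 = 31/3.

31/3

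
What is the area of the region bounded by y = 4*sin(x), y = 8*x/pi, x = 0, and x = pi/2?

On [0, pi/2], (4*sin(x)) - (8*x/pi) = -8*x/pi + 4*sin(x) is ≥ 0 throughout, so the area is a single integral of |-8*x/pi + 4*sin(x)|.
∫[0,pi/2] (-8*x/pi + 4*sin(x)) dx = 4 - pi.

4 - pi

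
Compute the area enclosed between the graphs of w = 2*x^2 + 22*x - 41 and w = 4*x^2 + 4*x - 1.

1/3

Set the curves equal: 2*x^2 + 22*x - 41 = 4*x^2 + 4*x - 1, so -2*x^2 + 18*x - 40 = 0, which factors as -2*(x - 5)*(x - 4) = 0. The curves meet at x = 4, 5.
On [4, 5], w = 2*x^2 + 22*x - 41 is on top; that piece has area ∫[4,5] (-2*x^2 + 18*x - 40) dx = 1/3.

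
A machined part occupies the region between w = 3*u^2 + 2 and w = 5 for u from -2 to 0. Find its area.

6

The difference (3*u^2 + 2) - (5) = 3*u^2 - 3 changes sign at u = -1 inside [-2, 0], so split the integral there.
∫[-2,-1] (3*u^2 - 3) du = 4.
∫[-1,0] (3*u^2 - 3) du = -2; the area of that piece is 2.
Total area = 4 + 2 = 6.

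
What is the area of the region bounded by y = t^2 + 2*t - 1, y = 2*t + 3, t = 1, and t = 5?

The difference (t^2 + 2*t - 1) - (2*t + 3) = t^2 - 4 changes sign at t = 2 inside [1, 5], so split the integral there.
∫[1,2] (t^2 - 4) dt = -5/3; the area of that piece is 5/3.
∫[2,5] (t^2 - 4) dt = 27.
Total area = 5/3 + 27 = 86/3.

86/3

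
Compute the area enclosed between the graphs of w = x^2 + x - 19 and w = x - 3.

256/3

Set the curves equal: x^2 + x - 19 = x - 3, so x^2 - 16 = 0, which factors as (x - 4)*(x + 4) = 0. The curves meet at x = -4, 4.
On [-4, 4], w = x - 3 is on top; that piece has area ∫[-4,4] (-(x^2 - 16)) dx = 256/3.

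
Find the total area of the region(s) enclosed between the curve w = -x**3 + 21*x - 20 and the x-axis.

The curve meets the x-axis where -x**3 + 21*x - 20 = 0, i.e. -(x - 4)*(x - 1)*(x + 5) = 0, at x = -5, 1, 4.
On [-5, 1] the curve lies below the axis; ∫[-5,1] (-x**3 + 21*x - 20) dx = -216, giving area 216.
On [1, 4] the curve lies above the axis; ∫[1,4] (-x**3 + 21*x - 20) dx = 135/4, giving area 135/4.
Total area = 216 + 135/4 = 999/4.

999/4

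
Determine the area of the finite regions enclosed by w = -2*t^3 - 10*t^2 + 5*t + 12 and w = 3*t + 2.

296/3

Set the curves equal: -2*t^3 - 10*t^2 + 5*t + 12 = 3*t + 2, so -2*t^3 - 10*t^2 + 2*t + 10 = 0, which factors as -2*(t - 1)*(t + 1)*(t + 5) = 0. The curves meet at t = -5, -1, 1.
On [-5, -1], w = 3*t + 2 is on top; that piece has area ∫[-5,-1] (-(-2*t^3 - 10*t^2 + 2*t + 10)) dt = 256/3.
On [-1, 1], w = -2*t^3 - 10*t^2 + 5*t + 12 is on top; that piece has area ∫[-1,1] (-2*t^3 - 10*t^2 + 2*t + 10) dt = 40/3.
Total enclosed area = 256/3 + 40/3 = 296/3.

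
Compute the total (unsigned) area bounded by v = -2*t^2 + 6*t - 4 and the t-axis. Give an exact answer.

1/3

The curve meets the t-axis where -2*t^2 + 6*t - 4 = 0, i.e. -2*(t - 2)*(t - 1) = 0, at t = 1, 2.
On [1, 2] the curve lies above the axis; ∫[1,2] (-2*t^2 + 6*t - 4) dt = 1/3, giving area 1/3.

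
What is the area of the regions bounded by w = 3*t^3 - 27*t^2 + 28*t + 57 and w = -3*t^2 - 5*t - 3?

443/2

Set the curves equal: 3*t^3 - 27*t^2 + 28*t + 57 = -3*t^2 - 5*t - 3, so 3*t^3 - 24*t^2 + 33*t + 60 = 0, which factors as 3*(t - 5)*(t - 4)*(t + 1) = 0. The curves meet at t = -1, 4, 5.
On [-1, 4], w = 3*t^3 - 27*t^2 + 28*t + 57 is on top; that piece has area ∫[-1,4] (3*t^3 - 24*t^2 + 33*t + 60) dt = 875/4.
On [4, 5], w = -3*t^2 - 5*t - 3 is on top; that piece has area ∫[4,5] (-(3*t^3 - 24*t^2 + 33*t + 60)) dt = 11/4.
Total enclosed area = 875/4 + 11/4 = 443/2.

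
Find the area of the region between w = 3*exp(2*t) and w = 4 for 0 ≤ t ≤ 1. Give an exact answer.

-13/2 - 4*log(3) + 8*log(2) + 3*exp(2)/2

The difference (3*exp(2*t)) - (4) = 3*exp(2*t) - 4 changes sign at t = -log(3)/2 + log(2) inside [0, 1], so split the integral there.
∫[0,-log(3)/2 + log(2)] (3*exp(2*t) - 4) dt = log(9/16) + 1/2; the area of that piece is -1/2 + log(16/9).
∫[-log(3)/2 + log(2),1] (3*exp(2*t) - 4) dt = -6 - 2*log(3) + 4*log(2) + 3*exp(2)/2.
Total area = (-1/2 + log(16/9)) + (-6 - 2*log(3) + 4*log(2) + 3*exp(2)/2) = -13/2 - 4*log(3) + 8*log(2) + 3*exp(2)/2.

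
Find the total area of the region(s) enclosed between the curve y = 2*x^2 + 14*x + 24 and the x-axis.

The curve meets the x-axis where 2*x^2 + 14*x + 24 = 0, i.e. 2*(x + 3)*(x + 4) = 0, at x = -4, -3.
On [-4, -3] the curve lies below the axis; ∫[-4,-3] (2*x^2 + 14*x + 24) dx = -1/3, giving area 1/3.

1/3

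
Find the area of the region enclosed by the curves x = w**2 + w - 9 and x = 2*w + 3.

Both boundary curves give x as a function of w, so integrate with respect to w. Setting them equal: w**2 - w - 12 = 0, i.e. (w - 4)*(w + 3) = 0, so they meet at w = -3, 4.
For w in [-3, 4], x = w**2 + w - 9 is on the left; area = ∫[-3,4] (-(w**2 - w - 12)) dw = 343/6.

343/6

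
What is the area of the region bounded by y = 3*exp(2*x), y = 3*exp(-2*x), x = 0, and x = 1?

On [0, 1], (3*exp(2*x)) - (3*exp(-2*x)) = 3*exp(2*x) - 3*exp(-2*x) is ≥ 0 throughout, so the area is a single integral of |3*exp(2*x) - 3*exp(-2*x)|.
∫[0,1] (3*exp(2*x) - 3*exp(-2*x)) dx = -3 + 3*exp(-2)/2 + 3*exp(2)/2.

-3 + 3*exp(-2)/2 + 3*exp(2)/2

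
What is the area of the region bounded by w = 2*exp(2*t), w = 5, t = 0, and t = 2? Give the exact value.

-14 - 11*log(2)/2 + log(10)/2 + 9*log(5)/2 + exp(4)

The difference (2*exp(2*t)) - (5) = 2*exp(2*t) - 5 changes sign at t = -log(2)/2 + log(5)/2 inside [0, 2], so split the integral there.
∫[0,-log(2)/2 + log(5)/2] (2*exp(2*t) - 5) dt = log(4*sqrt(10)/125) + 3/2; the area of that piece is -3/2 + log(25*sqrt(10)/8).
∫[-log(2)/2 + log(5)/2,2] (2*exp(2*t) - 5) dt = -25/2 - 5*log(2)/2 + 5*log(5)/2 + exp(4).
Total area = (-3/2 + log(25*sqrt(10)/8)) + (-25/2 - 5*log(2)/2 + 5*log(5)/2 + exp(4)) = -14 - 11*log(2)/2 + log(10)/2 + 9*log(5)/2 + exp(4).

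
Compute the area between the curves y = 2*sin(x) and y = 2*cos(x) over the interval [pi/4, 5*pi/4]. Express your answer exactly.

4*sqrt(2)

On [pi/4, 5*pi/4], (2*sin(x)) - (2*cos(x)) = 2*sin(x) - 2*cos(x) is ≥ 0 throughout, so the area is a single integral of |2*sin(x) - 2*cos(x)|.
∫[pi/4,5*pi/4] (2*sin(x) - 2*cos(x)) dx = 4*sqrt(2).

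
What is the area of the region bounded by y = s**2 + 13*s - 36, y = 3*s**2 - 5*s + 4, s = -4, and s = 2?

396

On [-4, 2], (s**2 + 13*s - 36) - (3*s**2 - 5*s + 4) = -2*s**2 + 18*s - 40 is ≤ 0 throughout, so the area is a single integral of |-2*s**2 + 18*s - 40|.
∫[-4,2] (-2*s**2 + 18*s - 40) ds = -396; the area of that piece is 396.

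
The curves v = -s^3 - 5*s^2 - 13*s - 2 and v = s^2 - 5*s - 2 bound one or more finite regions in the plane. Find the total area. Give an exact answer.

Set the curves equal: -s^3 - 5*s^2 - 13*s - 2 = s^2 - 5*s - 2, so -s^3 - 6*s^2 - 8*s = 0, which factors as -s*(s + 2)*(s + 4) = 0. The curves meet at s = -4, -2, 0.
On [-4, -2], v = s^2 - 5*s - 2 is on top; that piece has area ∫[-4,-2] (-(-s^3 - 6*s^2 - 8*s)) ds = 4.
On [-2, 0], v = -s^3 - 5*s^2 - 13*s - 2 is on top; that piece has area ∫[-2,0] (-s^3 - 6*s^2 - 8*s) ds = 4.
Total enclosed area = 4 + 4 = 8.

8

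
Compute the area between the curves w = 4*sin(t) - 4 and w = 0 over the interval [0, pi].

-8 + 4*pi

On [0, pi], (4*sin(t) - 4) - (0) = 4*sin(t) - 4 is ≤ 0 throughout, so the area is a single integral of |4*sin(t) - 4|.
∫[0,pi] (4*sin(t) - 4) dt = 8 - 4*pi; the area of that piece is -8 + 4*pi.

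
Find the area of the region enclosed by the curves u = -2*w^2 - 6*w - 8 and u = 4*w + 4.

Both boundary curves give u as a function of w, so integrate with respect to w. Setting them equal: -2*w^2 - 10*w - 12 = 0, i.e. -2*(w + 2)*(w + 3) = 0, so they meet at w = -3, -2.
For w in [-3, -2], u = -2*w^2 - 6*w - 8 is on the right; area = ∫[-3,-2] (-2*w^2 - 10*w - 12) dw = 1/3.

1/3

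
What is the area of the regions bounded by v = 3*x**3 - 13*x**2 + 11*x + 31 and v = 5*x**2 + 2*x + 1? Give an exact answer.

Set the curves equal: 3*x**3 - 13*x**2 + 11*x + 31 = 5*x**2 + 2*x + 1, so 3*x**3 - 18*x**2 + 9*x + 30 = 0, which factors as 3*(x - 5)*(x - 2)*(x + 1) = 0. The curves meet at x = -1, 2, 5.
On [-1, 2], v = 3*x**3 - 13*x**2 + 11*x + 31 is on top; that piece has area ∫[-1,2] (3*x**3 - 18*x**2 + 9*x + 30) dx = 243/4.
On [2, 5], v = 5*x**2 + 2*x + 1 is on top; that piece has area ∫[2,5] (-(3*x**3 - 18*x**2 + 9*x + 30)) dx = 243/4.
Total enclosed area = 243/4 + 243/4 = 243/2.

243/2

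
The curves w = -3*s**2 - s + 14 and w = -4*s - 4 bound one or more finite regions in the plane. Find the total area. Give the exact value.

125/2

Set the curves equal: -3*s**2 - s + 14 = -4*s - 4, so -3*s**2 + 3*s + 18 = 0, which factors as -3*(s - 3)*(s + 2) = 0. The curves meet at s = -2, 3.
On [-2, 3], w = -3*s**2 - s + 14 is on top; that piece has area ∫[-2,3] (-3*s**2 + 3*s + 18) ds = 125/2.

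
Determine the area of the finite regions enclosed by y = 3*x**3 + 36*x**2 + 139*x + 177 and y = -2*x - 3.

Set the curves equal: 3*x**3 + 36*x**2 + 139*x + 177 = -2*x - 3, so 3*x**3 + 36*x**2 + 141*x + 180 = 0, which factors as 3*(x + 3)*(x + 4)*(x + 5) = 0. The curves meet at x = -5, -4, -3.
On [-5, -4], y = 3*x**3 + 36*x**2 + 139*x + 177 is on top; that piece has area ∫[-5,-4] (3*x**3 + 36*x**2 + 141*x + 180) dx = 3/4.
On [-4, -3], y = -2*x - 3 is on top; that piece has area ∫[-4,-3] (-(3*x**3 + 36*x**2 + 141*x + 180)) dx = 3/4.
Total enclosed area = 3/4 + 3/4 = 3/2.

3/2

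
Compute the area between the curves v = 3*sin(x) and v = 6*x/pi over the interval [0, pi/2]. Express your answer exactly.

3 - 3*pi/4

On [0, pi/2], (3*sin(x)) - (6*x/pi) = -6*x/pi + 3*sin(x) is ≥ 0 throughout, so the area is a single integral of |-6*x/pi + 3*sin(x)|.
∫[0,pi/2] (-6*x/pi + 3*sin(x)) dx = 3 - 3*pi/4.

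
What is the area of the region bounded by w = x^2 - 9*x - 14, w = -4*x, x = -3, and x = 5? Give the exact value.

The difference (x^2 - 9*x - 14) - (-4*x) = x^2 - 5*x - 14 changes sign at x = -2 inside [-3, 5], so split the integral there.
∫[-3,-2] (x^2 - 5*x - 14) dx = 29/6.
∫[-2,5] (x^2 - 5*x - 14) dx = -637/6; the area of that piece is 637/6.
Total area = 29/6 + 637/6 = 111.

111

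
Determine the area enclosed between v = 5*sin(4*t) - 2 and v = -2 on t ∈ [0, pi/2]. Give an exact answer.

5

The difference (5*sin(4*t) - 2) - (-2) = 5*sin(4*t) changes sign at t = pi/4 inside [0, pi/2], so split the integral there.
∫[0,pi/4] (5*sin(4*t)) dt = 5/2.
∫[pi/4,pi/2] (5*sin(4*t)) dt = -5/2; the area of that piece is 5/2.
Total area = 5/2 + 5/2 = 5.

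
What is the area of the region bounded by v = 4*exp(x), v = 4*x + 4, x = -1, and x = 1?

-8 - 4*exp(-1) + 4*exp(1)

On [-1, 1], (4*exp(x)) - (4*x + 4) = -4*x + 4*exp(x) - 4 is ≥ 0 throughout, so the area is a single integral of |-4*x + 4*exp(x) - 4|.
∫[-1,1] (-4*x + 4*exp(x) - 4) dx = -8 - 4*exp(-1) + 4*exp(1).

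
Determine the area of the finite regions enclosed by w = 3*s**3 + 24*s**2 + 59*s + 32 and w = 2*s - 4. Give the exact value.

37/4

Set the curves equal: 3*s**3 + 24*s**2 + 59*s + 32 = 2*s - 4, so 3*s**3 + 24*s**2 + 57*s + 36 = 0, which factors as 3*(s + 1)*(s + 3)*(s + 4) = 0. The curves meet at s = -4, -3, -1.
On [-4, -3], w = 3*s**3 + 24*s**2 + 59*s + 32 is on top; that piece has area ∫[-4,-3] (3*s**3 + 24*s**2 + 57*s + 36) ds = 5/4.
On [-3, -1], w = 2*s - 4 is on top; that piece has area ∫[-3,-1] (-(3*s**3 + 24*s**2 + 57*s + 36)) ds = 8.
Total enclosed area = 5/4 + 8 = 37/4.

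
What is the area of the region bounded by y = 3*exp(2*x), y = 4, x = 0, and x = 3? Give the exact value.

The difference (3*exp(2*x)) - (4) = 3*exp(2*x) - 4 changes sign at x = -log(3)/2 + log(2) inside [0, 3], so split the integral there.
∫[0,-log(3)/2 + log(2)] (3*exp(2*x) - 4) dx = log(9/16) + 1/2; the area of that piece is -1/2 + log(16/9).
∫[-log(3)/2 + log(2),3] (3*exp(2*x) - 4) dx = -14 - 2*log(3) + 4*log(2) + 3*exp(6)/2.
Total area = (-1/2 + log(16/9)) + (-14 - 2*log(3) + 4*log(2) + 3*exp(6)/2) = -29/2 - 4*log(3) + 8*log(2) + 3*exp(6)/2.

-29/2 - 4*log(3) + 8*log(2) + 3*exp(6)/2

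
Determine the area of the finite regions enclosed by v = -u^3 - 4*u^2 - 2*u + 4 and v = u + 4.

Set the curves equal: -u^3 - 4*u^2 - 2*u + 4 = u + 4, so -u^3 - 4*u^2 - 3*u = 0, which factors as -u*(u + 1)*(u + 3) = 0. The curves meet at u = -3, -1, 0.
On [-3, -1], v = u + 4 is on top; that piece has area ∫[-3,-1] (-(-u^3 - 4*u^2 - 3*u)) du = 8/3.
On [-1, 0], v = -u^3 - 4*u^2 - 2*u + 4 is on top; that piece has area ∫[-1,0] (-u^3 - 4*u^2 - 3*u) du = 5/12.
Total enclosed area = 8/3 + 5/12 = 37/12.

37/12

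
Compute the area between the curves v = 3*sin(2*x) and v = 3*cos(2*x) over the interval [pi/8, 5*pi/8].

On [pi/8, 5*pi/8], (3*sin(2*x)) - (3*cos(2*x)) = 3*sin(2*x) - 3*cos(2*x) is ≥ 0 throughout, so the area is a single integral of |3*sin(2*x) - 3*cos(2*x)|.
∫[pi/8,5*pi/8] (3*sin(2*x) - 3*cos(2*x)) dx = 3*sqrt(2).

3*sqrt(2)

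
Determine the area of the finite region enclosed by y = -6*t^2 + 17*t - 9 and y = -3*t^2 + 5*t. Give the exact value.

4

Set the curves equal: -6*t^2 + 17*t - 9 = -3*t^2 + 5*t, so -3*t^2 + 12*t - 9 = 0, which factors as -3*(t - 3)*(t - 1) = 0. The curves meet at t = 1, 3.
On [1, 3], y = -6*t^2 + 17*t - 9 is on top; that piece has area ∫[1,3] (-3*t^2 + 12*t - 9) dt = 4.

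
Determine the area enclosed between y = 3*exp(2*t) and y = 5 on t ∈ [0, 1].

-17/2 - 11*log(3)/2 + log(15)/2 + 9*log(5)/2 + 3*exp(2)/2

The difference (3*exp(2*t)) - (5) = 3*exp(2*t) - 5 changes sign at t = -log(3)/2 + log(5)/2 inside [0, 1], so split the integral there.
∫[0,-log(3)/2 + log(5)/2] (3*exp(2*t) - 5) dt = log(9*sqrt(15)/125) + 1; the area of that piece is -1 + log(25*sqrt(15)/27).
∫[-log(3)/2 + log(5)/2,1] (3*exp(2*t) - 5) dt = -15/2 - 5*log(3)/2 + 5*log(5)/2 + 3*exp(2)/2.
Total area = (-1 + log(25*sqrt(15)/27)) + (-15/2 - 5*log(3)/2 + 5*log(5)/2 + 3*exp(2)/2) = -17/2 - 11*log(3)/2 + log(15)/2 + 9*log(5)/2 + 3*exp(2)/2.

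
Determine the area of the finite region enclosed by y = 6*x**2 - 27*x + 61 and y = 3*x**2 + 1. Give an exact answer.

Set the curves equal: 6*x**2 - 27*x + 61 = 3*x**2 + 1, so 3*x**2 - 27*x + 60 = 0, which factors as 3*(x - 5)*(x - 4) = 0. The curves meet at x = 4, 5.
On [4, 5], y = 3*x**2 + 1 is on top; that piece has area ∫[4,5] (-(3*x**2 - 27*x + 60)) dx = 1/2.

1/2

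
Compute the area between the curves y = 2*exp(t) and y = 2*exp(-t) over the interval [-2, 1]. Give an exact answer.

-8 + 2*exp(-2) + 2*exp(-1) + 2*exp(1) + 2*exp(2)

The difference (2*exp(t)) - (2*exp(-t)) = 2*exp(t) - 2*exp(-t) changes sign at t = 0 inside [-2, 1], so split the integral there.
∫[-2,0] (2*exp(t) - 2*exp(-t)) dt = -2*exp(2) - 2*exp(-2) + 4; the area of that piece is -4 + 2*exp(-2) + 2*exp(2).
∫[0,1] (2*exp(t) - 2*exp(-t)) dt = -4 + 2*exp(-1) + 2*exp(1).
Total area = (-4 + 2*exp(-2) + 2*exp(2)) + (-4 + 2*exp(-1) + 2*exp(1)) = -8 + 2*exp(-2) + 2*exp(-1) + 2*exp(1) + 2*exp(2).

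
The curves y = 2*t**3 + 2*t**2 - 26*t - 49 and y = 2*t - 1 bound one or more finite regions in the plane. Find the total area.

1741/6

Set the curves equal: 2*t**3 + 2*t**2 - 26*t - 49 = 2*t - 1, so 2*t**3 + 2*t**2 - 28*t - 48 = 0, which factors as 2*(t - 4)*(t + 2)*(t + 3) = 0. The curves meet at t = -3, -2, 4.
On [-3, -2], y = 2*t**3 + 2*t**2 - 26*t - 49 is on top; that piece has area ∫[-3,-2] (2*t**3 + 2*t**2 - 28*t - 48) dt = 13/6.
On [-2, 4], y = 2*t - 1 is on top; that piece has area ∫[-2,4] (-(2*t**3 + 2*t**2 - 28*t - 48)) dt = 288.
Total enclosed area = 13/6 + 288 = 1741/6.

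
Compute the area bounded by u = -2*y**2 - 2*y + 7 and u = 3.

Both boundary curves give u as a function of y, so integrate with respect to y. Setting them equal: -2*y**2 - 2*y + 4 = 0, i.e. -2*(y - 1)*(y + 2) = 0, so they meet at y = -2, 1.
For y in [-2, 1], u = -2*y**2 - 2*y + 7 is on the right; area = ∫[-2,1] (-2*y**2 - 2*y + 4) dy = 9.

9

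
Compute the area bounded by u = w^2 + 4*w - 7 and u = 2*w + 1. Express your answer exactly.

Both boundary curves give u as a function of w, so integrate with respect to w. Setting them equal: w^2 + 2*w - 8 = 0, i.e. (w - 2)*(w + 4) = 0, so they meet at w = -4, 2.
For w in [-4, 2], u = w^2 + 4*w - 7 is on the left; area = ∫[-4,2] (-(w^2 + 2*w - 8)) dw = 36.

36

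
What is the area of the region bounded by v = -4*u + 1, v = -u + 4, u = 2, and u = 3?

On [2, 3], (-4*u + 1) - (-u + 4) = -3*u - 3 is ≤ 0 throughout, so the area is a single integral of |-3*u - 3|.
∫[2,3] (-3*u - 3) du = -21/2; the area of that piece is 21/2.

21/2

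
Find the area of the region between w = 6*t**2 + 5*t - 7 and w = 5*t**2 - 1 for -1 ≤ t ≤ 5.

The difference (6*t**2 + 5*t - 7) - (5*t**2 - 1) = t**2 + 5*t - 6 changes sign at t = 1 inside [-1, 5], so split the integral there.
∫[-1,1] (t**2 + 5*t - 6) dt = -34/3; the area of that piece is 34/3.
∫[1,5] (t**2 + 5*t - 6) dt = 232/3.
Total area = 34/3 + 232/3 = 266/3.

266/3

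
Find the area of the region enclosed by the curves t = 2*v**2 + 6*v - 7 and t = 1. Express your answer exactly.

Both boundary curves give t as a function of v, so integrate with respect to v. Setting them equal: 2*v**2 + 6*v - 8 = 0, i.e. 2*(v - 1)*(v + 4) = 0, so they meet at v = -4, 1.
For v in [-4, 1], t = 2*v**2 + 6*v - 7 is on the left; area = ∫[-4,1] (-(2*v**2 + 6*v - 8)) dv = 125/3.

125/3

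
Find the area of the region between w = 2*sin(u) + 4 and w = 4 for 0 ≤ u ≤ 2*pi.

The difference (2*sin(u) + 4) - (4) = 2*sin(u) changes sign at u = pi inside [0, 2*pi], so split the integral there.
∫[0,pi] (2*sin(u)) du = 4.
∫[pi,2*pi] (2*sin(u)) du = -4; the area of that piece is 4.
Total area = 4 + 4 = 8.

8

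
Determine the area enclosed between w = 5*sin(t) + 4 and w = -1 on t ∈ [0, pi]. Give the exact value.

On [0, pi], (5*sin(t) + 4) - (-1) = 5*sin(t) + 5 is ≥ 0 throughout, so the area is a single integral of |5*sin(t) + 5|.
∫[0,pi] (5*sin(t) + 5) dt = 10 + 5*pi.

10 + 5*pi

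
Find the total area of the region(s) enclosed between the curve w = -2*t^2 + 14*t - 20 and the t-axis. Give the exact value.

The curve meets the t-axis where -2*t^2 + 14*t - 20 = 0, i.e. -2*(t - 5)*(t - 2) = 0, at t = 2, 5.
On [2, 5] the curve lies above the axis; ∫[2,5] (-2*t^2 + 14*t - 20) dt = 9, giving area 9.

9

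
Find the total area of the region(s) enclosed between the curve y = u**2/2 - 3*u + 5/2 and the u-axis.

16/3

The curve meets the u-axis where u**2/2 - 3*u + 5/2 = 0, i.e. (u - 5)*(u - 1)/2 = 0, at u = 1, 5.
On [1, 5] the curve lies below the axis; ∫[1,5] (u**2/2 - 3*u + 5/2) du = -16/3, giving area 16/3.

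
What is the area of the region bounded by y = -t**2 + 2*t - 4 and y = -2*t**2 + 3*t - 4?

Set the curves equal: -t**2 + 2*t - 4 = -2*t**2 + 3*t - 4, so t**2 - t = 0, which factors as t*(t - 1) = 0. The curves meet at t = 0, 1.
On [0, 1], y = -2*t**2 + 3*t - 4 is on top; that piece has area ∫[0,1] (-(t**2 - t)) dt = 1/6.

1/6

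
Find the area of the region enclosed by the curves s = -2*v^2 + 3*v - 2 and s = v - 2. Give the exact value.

1/3

Both boundary curves give s as a function of v, so integrate with respect to v. Setting them equal: -2*v^2 + 2*v = 0, i.e. -2*v*(v - 1) = 0, so they meet at v = 0, 1.
For v in [0, 1], s = -2*v^2 + 3*v - 2 is on the right; area = ∫[0,1] (-2*v^2 + 2*v) dv = 1/3.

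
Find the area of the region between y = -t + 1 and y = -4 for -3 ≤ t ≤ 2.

55/2

On [-3, 2], (-t + 1) - (-4) = -t + 5 is ≥ 0 throughout, so the area is a single integral of |-t + 5|.
∫[-3,2] (-t + 5) dt = 55/2.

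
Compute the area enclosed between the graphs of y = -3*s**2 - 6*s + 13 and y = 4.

Set the curves equal: -3*s**2 - 6*s + 13 = 4, so -3*s**2 - 6*s + 9 = 0, which factors as -3*(s - 1)*(s + 3) = 0. The curves meet at s = -3, 1.
On [-3, 1], y = -3*s**2 - 6*s + 13 is on top; that piece has area ∫[-3,1] (-3*s**2 - 6*s + 9) ds = 32.

32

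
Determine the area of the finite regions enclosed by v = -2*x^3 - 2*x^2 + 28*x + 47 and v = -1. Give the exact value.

Set the curves equal: -2*x^3 - 2*x^2 + 28*x + 47 = -1, so -2*x^3 - 2*x^2 + 28*x + 48 = 0, which factors as -2*(x - 4)*(x + 2)*(x + 3) = 0. The curves meet at x = -3, -2, 4.
On [-3, -2], v = -1 is on top; that piece has area ∫[-3,-2] (-(-2*x^3 - 2*x^2 + 28*x + 48)) dx = 13/6.
On [-2, 4], v = -2*x^3 - 2*x^2 + 28*x + 47 is on top; that piece has area ∫[-2,4] (-2*x^3 - 2*x^2 + 28*x + 48) dx = 288.
Total enclosed area = 13/6 + 288 = 1741/6.

1741/6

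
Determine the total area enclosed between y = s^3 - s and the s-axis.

1/2

The curve meets the s-axis where s^3 - s = 0, i.e. s*(s - 1)*(s + 1) = 0, at s = -1, 0, 1.
On [-1, 0] the curve lies above the axis; ∫[-1,0] (s^3 - s) ds = 1/4, giving area 1/4.
On [0, 1] the curve lies below the axis; ∫[0,1] (s^3 - s) ds = -1/4, giving area 1/4.
Total area = 1/4 + 1/4 = 1/2.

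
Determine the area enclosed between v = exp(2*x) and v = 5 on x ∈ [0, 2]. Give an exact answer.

-29/2 + 5*log(5) + exp(4)/2

The difference (exp(2*x)) - (5) = exp(2*x) - 5 changes sign at x = log(5)/2 inside [0, 2], so split the integral there.
∫[0,log(5)/2] (exp(2*x) - 5) dx = 2 - 5*log(5)/2; the area of that piece is -2 + 5*log(5)/2.
∫[log(5)/2,2] (exp(2*x) - 5) dx = -25/2 + 5*log(5)/2 + exp(4)/2.
Total area = (-2 + 5*log(5)/2) + (-25/2 + 5*log(5)/2 + exp(4)/2) = -29/2 + 5*log(5) + exp(4)/2.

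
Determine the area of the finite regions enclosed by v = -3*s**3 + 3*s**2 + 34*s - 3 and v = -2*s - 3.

Set the curves equal: -3*s**3 + 3*s**2 + 34*s - 3 = -2*s - 3, so -3*s**3 + 3*s**2 + 36*s = 0, which factors as -3*s*(s - 4)*(s + 3) = 0. The curves meet at s = -3, 0, 4.
On [-3, 0], v = -2*s - 3 is on top; that piece has area ∫[-3,0] (-(-3*s**3 + 3*s**2 + 36*s)) ds = 297/4.
On [0, 4], v = -3*s**3 + 3*s**2 + 34*s - 3 is on top; that piece has area ∫[0,4] (-3*s**3 + 3*s**2 + 36*s) ds = 160.
Total enclosed area = 297/4 + 160 = 937/4.

937/4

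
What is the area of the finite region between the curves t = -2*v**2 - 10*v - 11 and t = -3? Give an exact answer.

9

Both boundary curves give t as a function of v, so integrate with respect to v. Setting them equal: -2*v**2 - 10*v - 8 = 0, i.e. -2*(v + 1)*(v + 4) = 0, so they meet at v = -4, -1.
For v in [-4, -1], t = -2*v**2 - 10*v - 11 is on the right; area = ∫[-4,-1] (-2*v**2 - 10*v - 8) dv = 9.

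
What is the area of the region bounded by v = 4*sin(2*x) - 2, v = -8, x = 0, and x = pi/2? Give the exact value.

4 + 3*pi

On [0, pi/2], (4*sin(2*x) - 2) - (-8) = 4*sin(2*x) + 6 is ≥ 0 throughout, so the area is a single integral of |4*sin(2*x) + 6|.
∫[0,pi/2] (4*sin(2*x) + 6) dx = 4 + 3*pi.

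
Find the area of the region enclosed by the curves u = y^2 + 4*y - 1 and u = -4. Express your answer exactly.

Both boundary curves give u as a function of y, so integrate with respect to y. Setting them equal: y^2 + 4*y + 3 = 0, i.e. (y + 1)*(y + 3) = 0, so they meet at y = -3, -1.
For y in [-3, -1], u = y^2 + 4*y - 1 is on the left; area = ∫[-3,-1] (-(y^2 + 4*y + 3)) dy = 4/3.

4/3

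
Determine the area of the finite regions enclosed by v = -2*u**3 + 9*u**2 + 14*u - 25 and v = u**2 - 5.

937/6

Set the curves equal: -2*u**3 + 9*u**2 + 14*u - 25 = u**2 - 5, so -2*u**3 + 8*u**2 + 14*u - 20 = 0, which factors as -2*(u - 5)*(u - 1)*(u + 2) = 0. The curves meet at u = -2, 1, 5.
On [-2, 1], v = u**2 - 5 is on top; that piece has area ∫[-2,1] (-(-2*u**3 + 8*u**2 + 14*u - 20)) du = 99/2.
On [1, 5], v = -2*u**3 + 9*u**2 + 14*u - 25 is on top; that piece has area ∫[1,5] (-2*u**3 + 8*u**2 + 14*u - 20) du = 320/3.
Total enclosed area = 99/2 + 320/3 = 937/6.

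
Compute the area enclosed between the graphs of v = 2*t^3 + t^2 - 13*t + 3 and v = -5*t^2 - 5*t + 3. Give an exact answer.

131/2

Set the curves equal: 2*t^3 + t^2 - 13*t + 3 = -5*t^2 - 5*t + 3, so 2*t^3 + 6*t^2 - 8*t = 0, which factors as 2*t*(t - 1)*(t + 4) = 0. The curves meet at t = -4, 0, 1.
On [-4, 0], v = 2*t^3 + t^2 - 13*t + 3 is on top; that piece has area ∫[-4,0] (2*t^3 + 6*t^2 - 8*t) dt = 64.
On [0, 1], v = -5*t^2 - 5*t + 3 is on top; that piece has area ∫[0,1] (-(2*t^3 + 6*t^2 - 8*t)) dt = 3/2.
Total enclosed area = 64 + 3/2 = 131/2.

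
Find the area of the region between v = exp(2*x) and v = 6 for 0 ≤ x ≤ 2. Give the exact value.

The difference (exp(2*x)) - (6) = exp(2*x) - 6 changes sign at x = log(6)/2 inside [0, 2], so split the integral there.
∫[0,log(6)/2] (exp(2*x) - 6) dx = 5/2 - log(216); the area of that piece is -5/2 + log(216).
∫[log(6)/2,2] (exp(2*x) - 6) dx = -15 + 3*log(6) + exp(4)/2.
Total area = (-5/2 + log(216)) + (-15 + 3*log(6) + exp(4)/2) = -35/2 + 6*log(6) + exp(4)/2.

-35/2 + 6*log(6) + exp(4)/2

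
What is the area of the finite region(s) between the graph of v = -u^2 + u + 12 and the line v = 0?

343/6

The curve meets the u-axis where -u^2 + u + 12 = 0, i.e. -(u - 4)*(u + 3) = 0, at u = -3, 4.
On [-3, 4] the curve lies above the axis; ∫[-3,4] (-u^2 + u + 12) du = 343/6, giving area 343/6.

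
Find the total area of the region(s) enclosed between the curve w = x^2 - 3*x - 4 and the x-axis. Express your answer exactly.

125/6

The curve meets the x-axis where x^2 - 3*x - 4 = 0, i.e. (x - 4)*(x + 1) = 0, at x = -1, 4.
On [-1, 4] the curve lies below the axis; ∫[-1,4] (x^2 - 3*x - 4) dx = -125/6, giving area 125/6.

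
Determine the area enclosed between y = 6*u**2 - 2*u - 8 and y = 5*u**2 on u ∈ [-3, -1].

6

The difference (6*u**2 - 2*u - 8) - (5*u**2) = u**2 - 2*u - 8 changes sign at u = -2 inside [-3, -1], so split the integral there.
∫[-3,-2] (u**2 - 2*u - 8) du = 10/3.
∫[-2,-1] (u**2 - 2*u - 8) du = -8/3; the area of that piece is 8/3.
Total area = 10/3 + 8/3 = 6.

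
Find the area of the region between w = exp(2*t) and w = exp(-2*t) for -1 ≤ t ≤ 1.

The difference (exp(2*t)) - (exp(-2*t)) = exp(2*t) - exp(-2*t) changes sign at t = 0 inside [-1, 1], so split the integral there.
∫[-1,0] (exp(2*t) - exp(-2*t)) dt = -exp(2)/2 - exp(-2)/2 + 1; the area of that piece is -1 + exp(-2)/2 + exp(2)/2.
∫[0,1] (exp(2*t) - exp(-2*t)) dt = -1 + exp(-2)/2 + exp(2)/2.
Total area = (-1 + exp(-2)/2 + exp(2)/2) + (-1 + exp(-2)/2 + exp(2)/2) = -2 + exp(-2) + exp(2).

-2 + exp(-2) + exp(2)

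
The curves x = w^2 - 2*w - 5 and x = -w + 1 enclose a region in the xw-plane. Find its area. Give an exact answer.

125/6

Both boundary curves give x as a function of w, so integrate with respect to w. Setting them equal: w^2 - w - 6 = 0, i.e. (w - 3)*(w + 2) = 0, so they meet at w = -2, 3.
For w in [-2, 3], x = w^2 - 2*w - 5 is on the left; area = ∫[-2,3] (-(w^2 - w - 6)) dw = 125/6.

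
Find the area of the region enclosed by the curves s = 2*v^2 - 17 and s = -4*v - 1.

72

Both boundary curves give s as a function of v, so integrate with respect to v. Setting them equal: 2*v^2 + 4*v - 16 = 0, i.e. 2*(v - 2)*(v + 4) = 0, so they meet at v = -4, 2.
For v in [-4, 2], s = 2*v^2 - 17 is on the left; area = ∫[-4,2] (-(2*v^2 + 4*v - 16)) dv = 72.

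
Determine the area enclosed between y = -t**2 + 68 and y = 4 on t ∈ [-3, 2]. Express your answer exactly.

925/3

On [-3, 2], (-t**2 + 68) - (4) = -t**2 + 64 is ≥ 0 throughout, so the area is a single integral of |-t**2 + 64|.
∫[-3,2] (-t**2 + 64) dt = 925/3.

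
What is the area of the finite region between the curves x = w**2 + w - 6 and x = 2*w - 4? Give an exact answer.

Both boundary curves give x as a function of w, so integrate with respect to w. Setting them equal: w**2 - w - 2 = 0, i.e. (w - 2)*(w + 1) = 0, so they meet at w = -1, 2.
For w in [-1, 2], x = w**2 + w - 6 is on the left; area = ∫[-1,2] (-(w**2 - w - 2)) dw = 9/2.

9/2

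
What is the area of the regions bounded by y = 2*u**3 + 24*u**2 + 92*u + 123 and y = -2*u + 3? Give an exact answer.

Set the curves equal: 2*u**3 + 24*u**2 + 92*u + 123 = -2*u + 3, so 2*u**3 + 24*u**2 + 94*u + 120 = 0, which factors as 2*(u + 3)*(u + 4)*(u + 5) = 0. The curves meet at u = -5, -4, -3.
On [-5, -4], y = 2*u**3 + 24*u**2 + 92*u + 123 is on top; that piece has area ∫[-5,-4] (2*u**3 + 24*u**2 + 94*u + 120) du = 1/2.
On [-4, -3], y = -2*u + 3 is on top; that piece has area ∫[-4,-3] (-(2*u**3 + 24*u**2 + 94*u + 120)) du = 1/2.
Total enclosed area = 1/2 + 1/2 = 1.

1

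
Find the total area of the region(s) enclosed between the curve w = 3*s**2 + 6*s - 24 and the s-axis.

The curve meets the s-axis where 3*s**2 + 6*s - 24 = 0, i.e. 3*(s - 2)*(s + 4) = 0, at s = -4, 2.
On [-4, 2] the curve lies below the axis; ∫[-4,2] (3*s**2 + 6*s - 24) ds = -108, giving area 108.

108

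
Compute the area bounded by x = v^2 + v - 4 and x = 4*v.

125/6

Both boundary curves give x as a function of v, so integrate with respect to v. Setting them equal: v^2 - 3*v - 4 = 0, i.e. (v - 4)*(v + 1) = 0, so they meet at v = -1, 4.
For v in [-1, 4], x = v^2 + v - 4 is on the left; area = ∫[-1,4] (-(v^2 - 3*v - 4)) dv = 125/6.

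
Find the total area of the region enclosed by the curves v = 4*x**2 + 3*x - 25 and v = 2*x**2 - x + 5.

Set the curves equal: 4*x**2 + 3*x - 25 = 2*x**2 - x + 5, so 2*x**2 + 4*x - 30 = 0, which factors as 2*(x - 3)*(x + 5) = 0. The curves meet at x = -5, 3.
On [-5, 3], v = 2*x**2 - x + 5 is on top; that piece has area ∫[-5,3] (-(2*x**2 + 4*x - 30)) dx = 512/3.

512/3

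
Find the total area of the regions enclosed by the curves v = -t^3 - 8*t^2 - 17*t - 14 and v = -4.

71/6

Set the curves equal: -t^3 - 8*t^2 - 17*t - 14 = -4, so -t^3 - 8*t^2 - 17*t - 10 = 0, which factors as -(t + 1)*(t + 2)*(t + 5) = 0. The curves meet at t = -5, -2, -1.
On [-5, -2], v = -4 is on top; that piece has area ∫[-5,-2] (-(-t^3 - 8*t^2 - 17*t - 10)) dt = 45/4.
On [-2, -1], v = -t^3 - 8*t^2 - 17*t - 14 is on top; that piece has area ∫[-2,-1] (-t^3 - 8*t^2 - 17*t - 10) dt = 7/12.
Total enclosed area = 45/4 + 7/12 = 71/6.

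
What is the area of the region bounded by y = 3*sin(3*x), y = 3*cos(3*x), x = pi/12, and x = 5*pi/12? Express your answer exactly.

On [pi/12, 5*pi/12], (3*sin(3*x)) - (3*cos(3*x)) = 3*sin(3*x) - 3*cos(3*x) is ≥ 0 throughout, so the area is a single integral of |3*sin(3*x) - 3*cos(3*x)|.
∫[pi/12,5*pi/12] (3*sin(3*x) - 3*cos(3*x)) dx = 2*sqrt(2).

2*sqrt(2)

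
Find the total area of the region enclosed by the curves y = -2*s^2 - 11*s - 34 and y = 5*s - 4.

8/3

Set the curves equal: -2*s^2 - 11*s - 34 = 5*s - 4, so -2*s^2 - 16*s - 30 = 0, which factors as -2*(s + 3)*(s + 5) = 0. The curves meet at s = -5, -3.
On [-5, -3], y = -2*s^2 - 11*s - 34 is on top; that piece has area ∫[-5,-3] (-2*s^2 - 16*s - 30) ds = 8/3.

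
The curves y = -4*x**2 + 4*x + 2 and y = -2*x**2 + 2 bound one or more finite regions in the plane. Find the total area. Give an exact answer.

Set the curves equal: -4*x**2 + 4*x + 2 = -2*x**2 + 2, so -2*x**2 + 4*x = 0, which factors as -2*x*(x - 2) = 0. The curves meet at x = 0, 2.
On [0, 2], y = -4*x**2 + 4*x + 2 is on top; that piece has area ∫[0,2] (-2*x**2 + 4*x) dx = 8/3.

8/3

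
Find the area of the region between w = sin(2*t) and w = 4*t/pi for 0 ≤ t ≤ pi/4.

1/2 - pi/8

On [0, pi/4], (sin(2*t)) - (4*t/pi) = -4*t/pi + sin(2*t) is ≥ 0 throughout, so the area is a single integral of |-4*t/pi + sin(2*t)|.
∫[0,pi/4] (-4*t/pi + sin(2*t)) dt = 1/2 - pi/8.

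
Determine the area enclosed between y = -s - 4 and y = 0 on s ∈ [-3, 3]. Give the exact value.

24

On [-3, 3], (-s - 4) - (0) = -s - 4 is ≤ 0 throughout, so the area is a single integral of |-s - 4|.
∫[-3,3] (-s - 4) ds = -24; the area of that piece is 24.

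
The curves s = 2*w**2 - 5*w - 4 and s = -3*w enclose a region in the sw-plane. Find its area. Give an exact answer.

9

Both boundary curves give s as a function of w, so integrate with respect to w. Setting them equal: 2*w**2 - 2*w - 4 = 0, i.e. 2*(w - 2)*(w + 1) = 0, so they meet at w = -1, 2.
For w in [-1, 2], s = 2*w**2 - 5*w - 4 is on the left; area = ∫[-1,2] (-(2*w**2 - 2*w - 4)) dw = 9.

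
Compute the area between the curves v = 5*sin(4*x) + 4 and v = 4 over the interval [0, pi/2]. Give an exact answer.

5

The difference (5*sin(4*x) + 4) - (4) = 5*sin(4*x) changes sign at x = pi/4 inside [0, pi/2], so split the integral there.
∫[0,pi/4] (5*sin(4*x)) dx = 5/2.
∫[pi/4,pi/2] (5*sin(4*x)) dx = -5/2; the area of that piece is 5/2.
Total area = 5/2 + 5/2 = 5.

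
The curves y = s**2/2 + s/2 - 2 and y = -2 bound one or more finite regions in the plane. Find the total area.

1/12

Set the curves equal: s**2/2 + s/2 - 2 = -2, so s**2/2 + s/2 = 0, which factors as s*(s + 1)/2 = 0. The curves meet at s = -1, 0.
On [-1, 0], y = -2 is on top; that piece has area ∫[-1,0] (-(s**2/2 + s/2)) ds = 1/12.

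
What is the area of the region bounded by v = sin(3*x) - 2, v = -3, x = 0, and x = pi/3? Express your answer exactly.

2/3 + pi/3

On [0, pi/3], (sin(3*x) - 2) - (-3) = sin(3*x) + 1 is ≥ 0 throughout, so the area is a single integral of |sin(3*x) + 1|.
∫[0,pi/3] (sin(3*x) + 1) dx = 2/3 + pi/3.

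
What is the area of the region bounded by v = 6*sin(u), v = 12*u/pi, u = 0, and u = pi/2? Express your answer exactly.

6 - 3*pi/2

On [0, pi/2], (6*sin(u)) - (12*u/pi) = -12*u/pi + 6*sin(u) is ≥ 0 throughout, so the area is a single integral of |-12*u/pi + 6*sin(u)|.
∫[0,pi/2] (-12*u/pi + 6*sin(u)) du = 6 - 3*pi/2.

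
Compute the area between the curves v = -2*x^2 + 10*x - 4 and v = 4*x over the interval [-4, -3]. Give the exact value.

149/3

On [-4, -3], (-2*x^2 + 10*x - 4) - (4*x) = -2*x^2 + 6*x - 4 is ≤ 0 throughout, so the area is a single integral of |-2*x^2 + 6*x - 4|.
∫[-4,-3] (-2*x^2 + 6*x - 4) dx = -149/3; the area of that piece is 149/3.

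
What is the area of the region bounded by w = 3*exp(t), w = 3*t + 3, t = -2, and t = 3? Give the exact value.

On [-2, 3], (3*exp(t)) - (3*t + 3) = -3*t + 3*exp(t) - 3 is ≥ 0 throughout, so the area is a single integral of |-3*t + 3*exp(t) - 3|.
∫[-2,3] (-3*t + 3*exp(t) - 3) dt = -45/2 - 3*exp(-2) + 3*exp(3).

-45/2 - 3*exp(-2) + 3*exp(3)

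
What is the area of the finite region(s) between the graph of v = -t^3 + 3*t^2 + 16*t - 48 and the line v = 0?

The curve meets the t-axis where -t^3 + 3*t^2 + 16*t - 48 = 0, i.e. -(t - 4)*(t - 3)*(t + 4) = 0, at t = -4, 3, 4.
On [-4, 3] the curve lies below the axis; ∫[-4,3] (-t^3 + 3*t^2 + 16*t - 48) dt = -1029/4, giving area 1029/4.
On [3, 4] the curve lies above the axis; ∫[3,4] (-t^3 + 3*t^2 + 16*t - 48) dt = 5/4, giving area 5/4.
Total area = 1029/4 + 5/4 = 517/2.

517/2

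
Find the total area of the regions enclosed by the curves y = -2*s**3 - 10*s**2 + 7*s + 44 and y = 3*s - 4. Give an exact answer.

Set the curves equal: -2*s**3 - 10*s**2 + 7*s + 44 = 3*s - 4, so -2*s**3 - 10*s**2 + 4*s + 48 = 0, which factors as -2*(s - 2)*(s + 3)*(s + 4) = 0. The curves meet at s = -4, -3, 2.
On [-4, -3], y = 3*s - 4 is on top; that piece has area ∫[-4,-3] (-(-2*s**3 - 10*s**2 + 4*s + 48)) ds = 11/6.
On [-3, 2], y = -2*s**3 - 10*s**2 + 7*s + 44 is on top; that piece has area ∫[-3,2] (-2*s**3 - 10*s**2 + 4*s + 48) ds = 875/6.
Total enclosed area = 11/6 + 875/6 = 443/3.

443/3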